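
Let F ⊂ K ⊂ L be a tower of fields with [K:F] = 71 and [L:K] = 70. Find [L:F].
[L:F] = 4970

The tower law says that for any tower of field extensions F ⊂ K ⊂ L with finite degrees, [L:F] = [L:K] · [K:F]. Here this gives [L:F] = 70 · 71 = 4970.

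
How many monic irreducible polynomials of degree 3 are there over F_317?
There are 10618232 monic irreducible polynomials of degree 3 over F_317

Each element of F_{317^3} that lies in no proper subfield is a root of exactly one monic irreducible of degree 3 over F_317, and each such polynomial has 3 distinct roots in F_{317^3}. By Möbius inversion the count is N_317(3) = (1/3) Σ_{d|3} μ(3/d) · 317^d = (1/3)(μ(3)·317^1 + μ(1)·317^3) = 31854696/3 = 10618232.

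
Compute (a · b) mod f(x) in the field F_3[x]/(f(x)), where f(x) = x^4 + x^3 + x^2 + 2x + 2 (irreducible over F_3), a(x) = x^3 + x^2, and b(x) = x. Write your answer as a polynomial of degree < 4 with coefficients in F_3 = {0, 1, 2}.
a · b ≡ 2x^2 + x + 1 (mod f(x))

Multiply in F_3[x]: a(x)·b(x) = (x^3 + x^2)·(x) = x^4 + x^3. This has degree ≥ 4, so divide by f(x) over F_3: x^4 + x^3 = (1)·(x^4 + x^3 + x^2 + 2x + 2) + (2x^2 + x + 1). Hence a·b ≡ 2x^2 + x + 1 (mod f). (F_3[x]/(f) is a field with 3^4 = 81 elements since f is irreducible of degree 4.)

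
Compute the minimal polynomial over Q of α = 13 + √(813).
m_α(x) = x^2 - 26x - 644

From α - 13 = √(813), squaring gives (α - 13)^2 = 813, i.e. α^2 - 26α + 169 = 813, so α^2 - 26α - 644 = 0. The discriminant of x^2 - 26x - 644 is (-26)^2 - 4·(-644) = 676 + 2576 = 3252, and 4·(813) is not a perfect square in Q since 813 is squarefree and ≠ 1. Hence x^2 - 26x - 644 is irreducible over Q and is the minimal polynomial of α.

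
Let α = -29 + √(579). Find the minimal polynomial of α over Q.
m_α(x) = x^2 + 58x + 262

From α + 29 = √(579), squaring gives (α + 29)^2 = 579, i.e. α^2 + 58α + 841 = 579, so α^2 + 58α + 262 = 0. The discriminant of x^2 + 58x + 262 is (58)^2 - 4·(262) = 3364 - 1048 = 2316, and 4·(579) is not a perfect square in Q since 579 is squarefree and ≠ 1. Hence x^2 + 58x + 262 is irreducible over Q and is the minimal polynomial of α.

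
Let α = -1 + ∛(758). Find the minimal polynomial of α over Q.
m_α(x) = x^3 + 3x^2 + 3x - 757

Set β = α + 1 = ∛(758), so β^3 = 758. Then (α + 1)^3 - 758 = 0, i.e. α is a root of g(x) = (x + 1)^3 - 758 = x^3 + 3x^2 + 3x - 757. Since g(x) = h(x + 1) where h(x) = x^3 - 758, and h is irreducible over Q (because 758 is not a perfect cube, so h has no rational root, and a monic cubic with no rational root is irreducible), g is also irreducible (irreducibility is preserved under the substitution x → x + 1). Hence m_α(x) = x^3 + 3x^2 + 3x - 757.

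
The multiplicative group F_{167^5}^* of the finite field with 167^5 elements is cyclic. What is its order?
|F_{167^5}^*| = 129891985606

F_{167^5} has 167^5 = 129891985607 elements; its multiplicative group consists of all nonzero elements, so |F_{167^5}^*| = 129891985607 - 1 = 129891985606. (It is cyclic since any finite subgroup of the multiplicative group of a field is cyclic.)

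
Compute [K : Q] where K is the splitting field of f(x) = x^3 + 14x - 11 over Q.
[K : Q] = 6

By the rational root test, any rational root of the monic integer polynomial f(x) = x^3 + 14x - 11 must be an integer dividing the constant term -11, i.e. one of ±{1, 11}. Evaluating: f(1) = 4, f(-1) = -26, f(11) = 1474, f(-11) = -1496; none is 0, so f has no rational root and is therefore irreducible over Q (a cubic with no linear factor over a field is irreducible). For an irreducible cubic, the Galois group is A_3 or S_3 according as the discriminant disc(f) = -4a^3 - 27b^2 = -4·(14)^3 - 27·(-11)^2 = -14243 is or is not a square in Q. Here disc(f) = -14243 is not a perfect square in Q, so the Galois group of f over Q is not contained in A_3 and must be all of S_3. The splitting field has degree |S_3| = 6 over Q, so [K : Q] = 6.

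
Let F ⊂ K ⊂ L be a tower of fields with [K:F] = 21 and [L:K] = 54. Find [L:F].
[L:F] = 1134

The tower law says that for any tower of field extensions F ⊂ K ⊂ L with finite degrees, [L:F] = [L:K] · [K:F]. Here this gives [L:F] = 54 · 21 = 1134.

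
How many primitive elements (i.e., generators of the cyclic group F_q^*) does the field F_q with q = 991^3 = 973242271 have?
There are φ(973242270) = 186001920 primitive elements

F_q^* is cyclic of order q - 1 = 973242270. A cyclic group of order m has exactly φ(m) generators. Here m = 973242270 = 2 · 3^3 · 5 · 7 · 11 · 13^2 · 277, so the number of primitive elements is φ(973242270) = 186001920.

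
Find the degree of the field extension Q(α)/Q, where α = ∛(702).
[Q(α):Q] = 3

The minimal polynomial of α is x^3 - 702, irreducible over Q since 702 is not a perfect cube (so x^3 - 702 has no rational root). Hence [Q(α):Q] = deg(m_α) = 3.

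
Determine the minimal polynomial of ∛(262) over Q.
m_α(x) = x^3 - 262

α satisfies α^3 = 262, so x^3 - 262 annihilates α. By the rational root test, a rational root p/q (in lowest terms) of x^3 - 262 would satisfy p^3 = 262 q^3, forcing q = 1 and p^3 = 262; but 262 is not a perfect cube, contradiction. A monic cubic over Q with no rational root is irreducible (any nontrivial factorization would include a linear factor). Hence x^3 - 262 is the minimal polynomial of α, and in particular [Q(α):Q] = 3.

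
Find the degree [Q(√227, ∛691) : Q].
[Q(√227, ∛691) : Q] = 6

Let L = Q(√227, ∛691). Since Q(√227) ⊂ L and [Q(√227):Q] = 2, the tower law gives 2 | [L:Q]. Likewise Q(∛691) ⊂ L with [Q(∛691):Q] = 3 (because 691 is not a perfect cube), so 3 | [L:Q]. As gcd(2,3) = 1, [L:Q] is divisible by 6. Conversely L is generated over Q by √227 and ∛691, so [L:Q] ≤ 2·3 = 6. Therefore [Q(√227, ∛691) : Q] = 6.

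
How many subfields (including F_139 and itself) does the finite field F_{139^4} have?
F_{139^4} has 3 subfields

The subfields of F_{p^n} are exactly the fields F_{p^d} for d | n (each is the fixed field of the unique index-d subgroup of Gal(F_{p^n}/F_p) ≅ Z/nZ). The divisors of n = 4 are {1, 2, 4}, giving 3 subfields: F_{139^1}, F_{139^2}, F_{139^4}.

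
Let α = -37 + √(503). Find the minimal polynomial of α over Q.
m_α(x) = x^2 + 74x + 866

From α + 37 = √(503), squaring gives (α + 37)^2 = 503, i.e. α^2 + 74α + 1369 = 503, so α^2 + 74α + 866 = 0. The discriminant of x^2 + 74x + 866 is (74)^2 - 4·(866) = 5476 - 3464 = 2012, and 4·(503) is not a perfect square in Q since 503 is squarefree and ≠ 1. Hence x^2 + 74x + 866 is irreducible over Q and is the minimal polynomial of α.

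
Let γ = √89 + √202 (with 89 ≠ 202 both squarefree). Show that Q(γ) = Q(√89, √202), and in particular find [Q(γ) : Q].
[Q(γ) : Q] = 4 (equivalently, Q(γ) = Q(√89, √202))

Obviously Q(γ) ⊆ Q(√89, √202), and [Q(√89, √202):Q] = 4 (since 89, 202 are distinct squarefree integers > 1 with 17978 not a perfect square). To show equality we compute the minimal polynomial of γ. From γ = √89 + √202: γ^2 = 89 + 2√(17978) + 202 = 291 + 2√(17978), so γ^2 - 291 = 2√(17978); squaring, (γ^2 - 291)^2 = 4·17978, i.e. γ^4 - 582γ^2 + 84681 - 71912 = 0, i.e. γ^4 - 582γ^2 + 12769 = 0. So γ is a root of x^4 - 582x^2 + 12769. This polynomial is irreducible over Q: it has no rational root (each ±√89 ± √202 is irrational), and any factorization into two quadratics over Q would force √(17978) ∈ Q (pairing opposite roots) or √89, √202 ∈ Q (other pairings), all impossible. Hence [Q(γ):Q] = 4 = [Q(√89, √202):Q], so Q(γ) = Q(√89, √202).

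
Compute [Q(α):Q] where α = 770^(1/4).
[Q(α):Q] = 4

α is a root of x^4 - 770. By Eisenstein's criterion at the prime p = 2 (which divides the constant term 770 but p^2 = 4 does not, since 770 is squarefree), x^4 - 770 is irreducible over Q. Hence [Q(α):Q] = 4.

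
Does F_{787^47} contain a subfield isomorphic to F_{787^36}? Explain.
No: F_{787^36} is not a subfield of F_{787^47}

F_{p^m} embeds in F_{p^n} iff m | n. Here 36 ∤ 47 (since 47 = 1·36 + 11 with remainder 11 ≠ 0), so F_{787^36} is not a subfield of F_{787^47}. Equivalently: if it were, the tower law would give 36 = [F_{787^36}:F_787] dividing [F_{787^47}:F_787] = 47, contradiction.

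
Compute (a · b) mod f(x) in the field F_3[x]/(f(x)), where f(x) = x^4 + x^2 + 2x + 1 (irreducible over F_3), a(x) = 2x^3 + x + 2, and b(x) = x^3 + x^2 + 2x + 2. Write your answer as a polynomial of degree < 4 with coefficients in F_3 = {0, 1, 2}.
a · b ≡ x^3 + x^2 + x + 1 (mod f(x))

Multiply in F_3[x]: a(x)·b(x) = (2x^3 + x + 2)·(x^3 + x^2 + 2x + 2) = 2x^6 + 2x^5 + 2x^4 + x^3 + x^2 + 1. This has degree ≥ 4, so divide by f(x) over F_3: 2x^6 + 2x^5 + 2x^4 + x^3 + x^2 + 1 = (2x^2 + 2x)·(x^4 + x^2 + 2x + 1) + (x^3 + x^2 + x + 1). Hence a·b ≡ x^3 + x^2 + x + 1 (mod f). (F_3[x]/(f) is a field with 3^4 = 81 elements since f is irreducible of degree 4.)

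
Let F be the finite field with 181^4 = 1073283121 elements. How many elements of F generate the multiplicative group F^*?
There are φ(1073283120) = 226437120 primitive elements

F_q^* is cyclic of order q - 1 = 1073283120. A cyclic group of order m has exactly φ(m) generators. Here m = 1073283120 = 2^4 · 3^2 · 5 · 7 · 13 · 16381, so the number of primitive elements is φ(1073283120) = 226437120.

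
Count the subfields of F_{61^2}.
F_{61^2} has 2 subfields

The subfields of F_{p^n} are exactly the fields F_{p^d} for d | n (each is the fixed field of the unique index-d subgroup of Gal(F_{p^n}/F_p) ≅ Z/nZ). The divisors of n = 2 are {1, 2}, giving 2 subfields: F_{61^1}, F_{61^2}.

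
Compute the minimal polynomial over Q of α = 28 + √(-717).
m_α(x) = x^2 - 56x + 1501

From α - 28 = √(-717), squaring gives (α - 28)^2 = -717, i.e. α^2 - 56α + 784 = -717, so α^2 - 56α + 1501 = 0. The discriminant of x^2 - 56x + 1501 is (-56)^2 - 4·(1501) = 3136 - 6004 = -2868, and 4·(-717) is not a perfect square in Q since -717 is squarefree and ≠ 1. Hence x^2 - 56x + 1501 is irreducible over Q and is the minimal polynomial of α.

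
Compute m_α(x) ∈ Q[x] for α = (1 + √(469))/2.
m_α(x) = x^2 - x - 117

From 2α - 1 = √(469), squaring gives (2α - 1)^2 = 469, i.e. 4α^2 - 4α + 1 = 469, so α^2 - α + (1 - 469)/4 = 0. Since 469 ≡ 1 (mod 4), (1 - 469)/4 = -117 ∈ Z. The polynomial x^2 - x - 117 has discriminant 1 - 4·(-117) = 469, which is not a perfect square in Q (d = 469 is squarefree and ≠ 1), so x^2 - x - 117 is irreducible over Q. It is the minimal polynomial of α.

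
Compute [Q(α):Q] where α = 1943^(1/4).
[Q(α):Q] = 4

α is a root of x^4 - 1943. By Eisenstein's criterion at the prime p = 29 (which divides the constant term 1943 but p^2 = 841 does not, since 1943 is squarefree), x^4 - 1943 is irreducible over Q. Hence [Q(α):Q] = 4.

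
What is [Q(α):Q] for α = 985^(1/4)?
[Q(α):Q] = 4

α is a root of x^4 - 985. By Eisenstein's criterion at the prime p = 5 (which divides the constant term 985 but p^2 = 25 does not, since 985 is squarefree), x^4 - 985 is irreducible over Q. Hence [Q(α):Q] = 4.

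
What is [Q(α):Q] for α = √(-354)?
[Q(α):Q] = 2

[Q(α):Q] equals the degree of the minimal polynomial of α. Here α^2 = -354 and x^2 + 354 is irreducible (d = -354 is squarefree, ≠ 1, hence not a square), so deg(m_α) = 2. Thus [Q(α):Q] = 2.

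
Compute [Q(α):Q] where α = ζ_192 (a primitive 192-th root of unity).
[Q(α):Q] = 64

The minimal polynomial of ζ_192 over Q is the 192-th cyclotomic polynomial Φ_192(x), which is irreducible over Q and has degree φ(192) = 64. Hence [Q(α):Q] = φ(192) = 64.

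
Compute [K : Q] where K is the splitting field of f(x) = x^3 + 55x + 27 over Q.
[K : Q] = 6

By the rational root test, any rational root of the monic integer polynomial f(x) = x^3 + 55x + 27 must be an integer dividing the constant term 27, i.e. one of ±{1, 3, 9, 27}. Evaluating: f(1) = 83, f(-1) = -29, f(3) = 219, f(-3) = -165, f(9) = 1251, f(-9) = -1197, f(27) = 21195, f(-27) = -21141; none is 0, so f has no rational root and is therefore irreducible over Q (a cubic with no linear factor over a field is irreducible). For an irreducible cubic, the Galois group is A_3 or S_3 according as the discriminant disc(f) = -4a^3 - 27b^2 = -4·(55)^3 - 27·(27)^2 = -685183 is or is not a square in Q. Here disc(f) = -685183 is not a perfect square in Q, so the Galois group of f over Q is not contained in A_3 and must be all of S_3. The splitting field has degree |S_3| = 6 over Q, so [K : Q] = 6.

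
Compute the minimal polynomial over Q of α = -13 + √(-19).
m_α(x) = x^2 + 26x + 188

From α + 13 = √(-19), squaring gives (α + 13)^2 = -19, i.e. α^2 + 26α + 169 = -19, so α^2 + 26α + 188 = 0. The discriminant of x^2 + 26x + 188 is (26)^2 - 4·(188) = 676 - 752 = -76, and 4·(-19) is not a perfect square in Q since -19 is squarefree and ≠ 1. Hence x^2 + 26x + 188 is irreducible over Q and is the minimal polynomial of α.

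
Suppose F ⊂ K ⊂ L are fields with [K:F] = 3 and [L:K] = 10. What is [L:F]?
[L:F] = 30

The tower law says that for any tower of field extensions F ⊂ K ⊂ L with finite degrees, [L:F] = [L:K] · [K:F]. Here this gives [L:F] = 10 · 3 = 30.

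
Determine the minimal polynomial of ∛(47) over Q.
m_α(x) = x^3 - 47

α satisfies α^3 = 47, so x^3 - 47 annihilates α. By the rational root test, a rational root p/q (in lowest terms) of x^3 - 47 would satisfy p^3 = 47 q^3, forcing q = 1 and p^3 = 47; but 47 is not a perfect cube, contradiction. A monic cubic over Q with no rational root is irreducible (any nontrivial factorization would include a linear factor). Hence x^3 - 47 is the minimal polynomial of α, and in particular [Q(α):Q] = 3.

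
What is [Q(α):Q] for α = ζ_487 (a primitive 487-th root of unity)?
[Q(α):Q] = 486

The minimal polynomial of ζ_487 over Q is the 487-th cyclotomic polynomial Φ_487(x), which is irreducible over Q and has degree φ(487) = 486. Hence [Q(α):Q] = φ(487) = 486.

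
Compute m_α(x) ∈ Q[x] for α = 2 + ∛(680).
m_α(x) = x^3 - 6x^2 + 12x - 688

Set β = α - 2 = ∛(680), so β^3 = 680. Then (α - 2)^3 - 680 = 0, i.e. α is a root of g(x) = (x - 2)^3 - 680 = x^3 - 6x^2 + 12x - 688. Since g(x) = h(x - 2) where h(x) = x^3 - 680, and h is irreducible over Q (because 680 is not a perfect cube, so h has no rational root, and a monic cubic with no rational root is irreducible), g is also irreducible (irreducibility is preserved under the substitution x → x - 2). Hence m_α(x) = x^3 - 6x^2 + 12x - 688.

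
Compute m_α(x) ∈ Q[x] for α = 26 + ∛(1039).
m_α(x) = x^3 - 78x^2 + 2028x - 18615

Set β = α - 26 = ∛(1039), so β^3 = 1039. Then (α - 26)^3 - 1039 = 0, i.e. α is a root of g(x) = (x - 26)^3 - 1039 = x^3 - 78x^2 + 2028x - 18615. Since g(x) = h(x - 26) where h(x) = x^3 - 1039, and h is irreducible over Q (because 1039 is not a perfect cube, so h has no rational root, and a monic cubic with no rational root is irreducible), g is also irreducible (irreducibility is preserved under the substitution x → x - 26). Hence m_α(x) = x^3 - 78x^2 + 2028x - 18615.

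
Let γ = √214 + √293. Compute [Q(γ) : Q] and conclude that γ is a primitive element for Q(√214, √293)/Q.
[Q(γ) : Q] = 4 (equivalently, Q(γ) = Q(√214, √293))

Obviously Q(γ) ⊆ Q(√214, √293), and [Q(√214, √293):Q] = 4 (since 214, 293 are distinct squarefree integers > 1 with 62702 not a perfect square). To show equality we compute the minimal polynomial of γ. From γ = √214 + √293: γ^2 = 214 + 2√(62702) + 293 = 507 + 2√(62702), so γ^2 - 507 = 2√(62702); squaring, (γ^2 - 507)^2 = 4·62702, i.e. γ^4 - 1014γ^2 + 257049 - 250808 = 0, i.e. γ^4 - 1014γ^2 + 6241 = 0. So γ is a root of x^4 - 1014x^2 + 6241. This polynomial is irreducible over Q: it has no rational root (each ±√214 ± √293 is irrational), and any factorization into two quadratics over Q would force √(62702) ∈ Q (pairing opposite roots) or √214, √293 ∈ Q (other pairings), all impossible. Hence [Q(γ):Q] = 4 = [Q(√214, √293):Q], so Q(γ) = Q(√214, √293).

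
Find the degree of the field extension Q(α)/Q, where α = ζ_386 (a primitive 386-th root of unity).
[Q(α):Q] = 192

The minimal polynomial of ζ_386 over Q is the 386-th cyclotomic polynomial Φ_386(x), which is irreducible over Q and has degree φ(386) = 192. Hence [Q(α):Q] = φ(386) = 192.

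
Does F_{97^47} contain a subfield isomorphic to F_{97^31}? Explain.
No: F_{97^31} is not a subfield of F_{97^47}

F_{p^m} embeds in F_{p^n} iff m | n. Here 31 ∤ 47 (since 47 = 1·31 + 16 with remainder 16 ≠ 0), so F_{97^31} is not a subfield of F_{97^47}. Equivalently: if it were, the tower law would give 31 = [F_{97^31}:F_97] dividing [F_{97^47}:F_97] = 47, contradiction.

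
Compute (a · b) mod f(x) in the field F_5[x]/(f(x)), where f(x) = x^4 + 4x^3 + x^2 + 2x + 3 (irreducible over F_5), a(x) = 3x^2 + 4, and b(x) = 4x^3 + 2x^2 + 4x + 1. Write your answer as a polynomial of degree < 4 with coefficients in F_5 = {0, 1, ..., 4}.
a · b ≡ 4x^3 + 4x^2 + 4x (mod f(x))

Multiply in F_5[x]: a(x)·b(x) = (3x^2 + 4)·(4x^3 + 2x^2 + 4x + 1) = 2x^5 + x^4 + 3x^3 + x^2 + x + 4. This has degree ≥ 4, so divide by f(x) over F_5: 2x^5 + x^4 + 3x^3 + x^2 + x + 4 = (2x + 3)·(x^4 + 4x^3 + x^2 + 2x + 3) + (4x^3 + 4x^2 + 4x). Hence a·b ≡ 4x^3 + 4x^2 + 4x (mod f). (F_5[x]/(f) is a field with 5^4 = 625 elements since f is irreducible of degree 4.)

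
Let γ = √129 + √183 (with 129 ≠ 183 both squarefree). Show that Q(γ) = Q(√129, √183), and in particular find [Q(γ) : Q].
[Q(γ) : Q] = 4 (equivalently, Q(γ) = Q(√129, √183))

Obviously Q(γ) ⊆ Q(√129, √183), and [Q(√129, √183):Q] = 4 (since 129, 183 are distinct squarefree integers > 1 with 23607 not a perfect square). To show equality we compute the minimal polynomial of γ. From γ = √129 + √183: γ^2 = 129 + 2√(23607) + 183 = 312 + 2√(23607), so γ^2 - 312 = 2√(23607); squaring, (γ^2 - 312)^2 = 4·23607, i.e. γ^4 - 624γ^2 + 97344 - 94428 = 0, i.e. γ^4 - 624γ^2 + 2916 = 0. So γ is a root of x^4 - 624x^2 + 2916. This polynomial is irreducible over Q: it has no rational root (each ±√129 ± √183 is irrational), and any factorization into two quadratics over Q would force √(23607) ∈ Q (pairing opposite roots) or √129, √183 ∈ Q (other pairings), all impossible. Hence [Q(γ):Q] = 4 = [Q(√129, √183):Q], so Q(γ) = Q(√129, √183).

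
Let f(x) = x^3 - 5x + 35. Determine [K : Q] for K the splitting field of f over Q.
[K : Q] = 6

By the rational root test, any rational root of the monic integer polynomial f(x) = x^3 - 5x + 35 must be an integer dividing the constant term 35, i.e. one of ±{1, 5, 7, 35}. Evaluating: f(1) = 31, f(-1) = 39, f(5) = 135, f(-5) = -65, f(7) = 343, f(-7) = -273, f(35) = 42735, f(-35) = -42665; none is 0, so f has no rational root and is therefore irreducible over Q (a cubic with no linear factor over a field is irreducible). For an irreducible cubic, the Galois group is A_3 or S_3 according as the discriminant disc(f) = -4a^3 - 27b^2 = -4·(-5)^3 - 27·(35)^2 = -32575 is or is not a square in Q. Here disc(f) = -32575 is not a perfect square in Q, so the Galois group of f over Q is not contained in A_3 and must be all of S_3. The splitting field has degree |S_3| = 6 over Q, so [K : Q] = 6.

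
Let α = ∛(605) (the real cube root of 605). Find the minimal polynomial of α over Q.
m_α(x) = x^3 - 605

α satisfies α^3 = 605, so x^3 - 605 annihilates α. By the rational root test, a rational root p/q (in lowest terms) of x^3 - 605 would satisfy p^3 = 605 q^3, forcing q = 1 and p^3 = 605; but 605 is not a perfect cube, contradiction. A monic cubic over Q with no rational root is irreducible (any nontrivial factorization would include a linear factor). Hence x^3 - 605 is the minimal polynomial of α, and in particular [Q(α):Q] = 3.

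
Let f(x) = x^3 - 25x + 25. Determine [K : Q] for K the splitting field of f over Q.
[K : Q] = 6

By the rational root test, any rational root of the monic integer polynomial f(x) = x^3 - 25x + 25 must be an integer dividing the constant term 25, i.e. one of ±{1, 5, 25}. Evaluating: f(1) = 1, f(-1) = 49, f(5) = 25, f(-5) = 25, f(25) = 15025, f(-25) = -14975; none is 0, so f has no rational root and is therefore irreducible over Q (a cubic with no linear factor over a field is irreducible). For an irreducible cubic, the Galois group is A_3 or S_3 according as the discriminant disc(f) = -4a^3 - 27b^2 = -4·(-25)^3 - 27·(25)^2 = 45625 is or is not a square in Q. Here disc(f) = 45625 is not a perfect square in Q, so the Galois group of f over Q is not contained in A_3 and must be all of S_3. The splitting field has degree |S_3| = 6 over Q, so [K : Q] = 6.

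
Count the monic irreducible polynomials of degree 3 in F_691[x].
There are 109979560 monic irreducible polynomials of degree 3 over F_691

Each element of F_{691^3} that lies in no proper subfield is a root of exactly one monic irreducible of degree 3 over F_691, and each such polynomial has 3 distinct roots in F_{691^3}. By Möbius inversion the count is N_691(3) = (1/3) Σ_{d|3} μ(3/d) · 691^d = (1/3)(μ(3)·691^1 + μ(1)·691^3) = 329938680/3 = 109979560.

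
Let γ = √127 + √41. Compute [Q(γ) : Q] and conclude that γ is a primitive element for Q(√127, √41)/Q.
[Q(γ) : Q] = 4 (equivalently, Q(γ) = Q(√127, √41))

Obviously Q(γ) ⊆ Q(√127, √41), and [Q(√127, √41):Q] = 4 (since 127, 41 are distinct squarefree integers > 1 with 5207 not a perfect square). To show equality we compute the minimal polynomial of γ. From γ = √127 + √41: γ^2 = 127 + 2√(5207) + 41 = 168 + 2√(5207), so γ^2 - 168 = 2√(5207); squaring, (γ^2 - 168)^2 = 4·5207, i.e. γ^4 - 336γ^2 + 28224 - 20828 = 0, i.e. γ^4 - 336γ^2 + 7396 = 0. So γ is a root of x^4 - 336x^2 + 7396. This polynomial is irreducible over Q: it has no rational root (each ±√127 ± √41 is irrational), and any factorization into two quadratics over Q would force √(5207) ∈ Q (pairing opposite roots) or √127, √41 ∈ Q (other pairings), all impossible. Hence [Q(γ):Q] = 4 = [Q(√127, √41):Q], so Q(γ) = Q(√127, √41).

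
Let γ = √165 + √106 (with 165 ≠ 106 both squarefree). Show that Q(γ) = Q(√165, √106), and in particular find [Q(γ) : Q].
[Q(γ) : Q] = 4 (equivalently, Q(γ) = Q(√165, √106))

Obviously Q(γ) ⊆ Q(√165, √106), and [Q(√165, √106):Q] = 4 (since 165, 106 are distinct squarefree integers > 1 with 17490 not a perfect square). To show equality we compute the minimal polynomial of γ. From γ = √165 + √106: γ^2 = 165 + 2√(17490) + 106 = 271 + 2√(17490), so γ^2 - 271 = 2√(17490); squaring, (γ^2 - 271)^2 = 4·17490, i.e. γ^4 - 542γ^2 + 73441 - 69960 = 0, i.e. γ^4 - 542γ^2 + 3481 = 0. So γ is a root of x^4 - 542x^2 + 3481. This polynomial is irreducible over Q: it has no rational root (each ±√165 ± √106 is irrational), and any factorization into two quadratics over Q would force √(17490) ∈ Q (pairing opposite roots) or √165, √106 ∈ Q (other pairings), all impossible. Hence [Q(γ):Q] = 4 = [Q(√165, √106):Q], so Q(γ) = Q(√165, √106).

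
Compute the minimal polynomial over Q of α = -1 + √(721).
m_α(x) = x^2 + 2x - 720

From α + 1 = √(721), squaring gives (α + 1)^2 = 721, i.e. α^2 + 2α + 1 = 721, so α^2 + 2α - 720 = 0. The discriminant of x^2 + 2x - 720 is (2)^2 - 4·(-720) = 4 + 2880 = 2884, and 4·(721) is not a perfect square in Q since 721 is squarefree and ≠ 1. Hence x^2 + 2x - 720 is irreducible over Q and is the minimal polynomial of α.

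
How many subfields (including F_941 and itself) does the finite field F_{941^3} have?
F_{941^3} has 2 subfields

The subfields of F_{p^n} are exactly the fields F_{p^d} for d | n (each is the fixed field of the unique index-d subgroup of Gal(F_{p^n}/F_p) ≅ Z/nZ). The divisors of n = 3 are {1, 3}, giving 2 subfields: F_{941^1}, F_{941^3}.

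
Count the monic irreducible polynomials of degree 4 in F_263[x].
There are 1196070348 monic irreducible polynomials of degree 4 over F_263

Each element of F_{263^4} that lies in no proper subfield is a root of exactly one monic irreducible of degree 4 over F_263, and each such polynomial has 4 distinct roots in F_{263^4}. By Möbius inversion the count is N_263(4) = (1/4) Σ_{d|4} μ(4/d) · 263^d = (1/4)(μ(4)·263^1 + μ(2)·263^2 + μ(1)·263^4) = 4784281392/4 = 1196070348.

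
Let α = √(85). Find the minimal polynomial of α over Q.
m_α(x) = x^2 - 85

α satisfies α^2 - 85 = 0, so x^2 - 85 annihilates α. Since d = 85 is squarefree and ≠ 1, it is not a perfect square in Q, so x^2 - 85 has no rational root and is therefore irreducible over Q (a degree-2 polynomial over a field is irreducible iff it has no root). Hence m_α(x) = x^2 - 85.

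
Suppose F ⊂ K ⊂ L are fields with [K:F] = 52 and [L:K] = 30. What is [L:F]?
[L:F] = 1560

The tower law says that for any tower of field extensions F ⊂ K ⊂ L with finite degrees, [L:F] = [L:K] · [K:F]. Here this gives [L:F] = 30 · 52 = 1560.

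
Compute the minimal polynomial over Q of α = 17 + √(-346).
m_α(x) = x^2 - 34x + 635

From α - 17 = √(-346), squaring gives (α - 17)^2 = -346, i.e. α^2 - 34α + 289 = -346, so α^2 - 34α + 635 = 0. The discriminant of x^2 - 34x + 635 is (-34)^2 - 4·(635) = 1156 - 2540 = -1384, and 4·(-346) is not a perfect square in Q since -346 is squarefree and ≠ 1. Hence x^2 - 34x + 635 is irreducible over Q and is the minimal polynomial of α.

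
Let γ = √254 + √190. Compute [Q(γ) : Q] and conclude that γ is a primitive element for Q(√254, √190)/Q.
[Q(γ) : Q] = 4 (equivalently, Q(γ) = Q(√254, √190))

Obviously Q(γ) ⊆ Q(√254, √190), and [Q(√254, √190):Q] = 4 (since 254, 190 are distinct squarefree integers > 1 with 48260 not a perfect square). To show equality we compute the minimal polynomial of γ. From γ = √254 + √190: γ^2 = 254 + 2√(48260) + 190 = 444 + 2√(48260), so γ^2 - 444 = 2√(48260); squaring, (γ^2 - 444)^2 = 4·48260, i.e. γ^4 - 888γ^2 + 197136 - 193040 = 0, i.e. γ^4 - 888γ^2 + 4096 = 0. So γ is a root of x^4 - 888x^2 + 4096. This polynomial is irreducible over Q: it has no rational root (each ±√254 ± √190 is irrational), and any factorization into two quadratics over Q would force √(48260) ∈ Q (pairing opposite roots) or √254, √190 ∈ Q (other pairings), all impossible. Hence [Q(γ):Q] = 4 = [Q(√254, √190):Q], so Q(γ) = Q(√254, √190).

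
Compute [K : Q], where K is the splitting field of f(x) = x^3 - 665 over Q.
[K : Q] = 6

The roots of x^3 - 665 are ∛665, ω∛665, ω^2∛665 where ω = e^(2πi/3) is a primitive cube root of unity, so K = Q(∛665, ω). Now [Q(∛665):Q] = 3 (since 665 is not a perfect cube, x^3 - 665 is irreducible) and [Q(ω):Q] = 2. Both 2 and 3 divide [K:Q], and [K:Q] ≤ 3·2 = 6, so [K:Q] = 6. (Equivalently: Q(∛665) ⊂ R but ω ∉ R, so [K : Q(∛665)] = 2.)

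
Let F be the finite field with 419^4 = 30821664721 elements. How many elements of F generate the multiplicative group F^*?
There are φ(30821664720) = 5916672000 primitive elements

F_q^* is cyclic of order q - 1 = 30821664720. A cyclic group of order m has exactly φ(m) generators. Here m = 30821664720 = 2^4 · 3 · 5 · 7 · 11 · 19 · 41 · 2141, so the number of primitive elements is φ(30821664720) = 5916672000.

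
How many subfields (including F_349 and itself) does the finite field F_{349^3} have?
F_{349^3} has 2 subfields

The subfields of F_{p^n} are exactly the fields F_{p^d} for d | n (each is the fixed field of the unique index-d subgroup of Gal(F_{p^n}/F_p) ≅ Z/nZ). The divisors of n = 3 are {1, 3}, giving 2 subfields: F_{349^1}, F_{349^3}.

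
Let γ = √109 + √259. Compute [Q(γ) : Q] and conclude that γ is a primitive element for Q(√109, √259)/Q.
[Q(γ) : Q] = 4 (equivalently, Q(γ) = Q(√109, √259))

Obviously Q(γ) ⊆ Q(√109, √259), and [Q(√109, √259):Q] = 4 (since 109, 259 are distinct squarefree integers > 1 with 28231 not a perfect square). To show equality we compute the minimal polynomial of γ. From γ = √109 + √259: γ^2 = 109 + 2√(28231) + 259 = 368 + 2√(28231), so γ^2 - 368 = 2√(28231); squaring, (γ^2 - 368)^2 = 4·28231, i.e. γ^4 - 736γ^2 + 135424 - 112924 = 0, i.e. γ^4 - 736γ^2 + 22500 = 0. So γ is a root of x^4 - 736x^2 + 22500. This polynomial is irreducible over Q: it has no rational root (each ±√109 ± √259 is irrational), and any factorization into two quadratics over Q would force √(28231) ∈ Q (pairing opposite roots) or √109, √259 ∈ Q (other pairings), all impossible. Hence [Q(γ):Q] = 4 = [Q(√109, √259):Q], so Q(γ) = Q(√109, √259).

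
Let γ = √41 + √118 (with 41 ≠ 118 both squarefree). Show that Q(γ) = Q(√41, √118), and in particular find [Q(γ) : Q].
[Q(γ) : Q] = 4 (equivalently, Q(γ) = Q(√41, √118))

Obviously Q(γ) ⊆ Q(√41, √118), and [Q(√41, √118):Q] = 4 (since 41, 118 are distinct squarefree integers > 1 with 4838 not a perfect square). To show equality we compute the minimal polynomial of γ. From γ = √41 + √118: γ^2 = 41 + 2√(4838) + 118 = 159 + 2√(4838), so γ^2 - 159 = 2√(4838); squaring, (γ^2 - 159)^2 = 4·4838, i.e. γ^4 - 318γ^2 + 25281 - 19352 = 0, i.e. γ^4 - 318γ^2 + 5929 = 0. So γ is a root of x^4 - 318x^2 + 5929. This polynomial is irreducible over Q: it has no rational root (each ±√41 ± √118 is irrational), and any factorization into two quadratics over Q would force √(4838) ∈ Q (pairing opposite roots) or √41, √118 ∈ Q (other pairings), all impossible. Hence [Q(γ):Q] = 4 = [Q(√41, √118):Q], so Q(γ) = Q(√41, √118).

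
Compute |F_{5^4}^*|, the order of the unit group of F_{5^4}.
|F_{5^4}^*| = 624

F_{5^4} has 5^4 = 625 elements; its multiplicative group consists of all nonzero elements, so |F_{5^4}^*| = 625 - 1 = 624. (It is cyclic since any finite subgroup of the multiplicative group of a field is cyclic.)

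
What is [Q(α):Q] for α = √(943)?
[Q(α):Q] = 2

[Q(α):Q] equals the degree of the minimal polynomial of α. Here α^2 = 943 and x^2 - 943 is irreducible (d = 943 is squarefree, ≠ 1, hence not a square), so deg(m_α) = 2. Thus [Q(α):Q] = 2.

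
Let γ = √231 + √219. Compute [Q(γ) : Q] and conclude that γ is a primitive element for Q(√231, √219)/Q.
[Q(γ) : Q] = 4 (equivalently, Q(γ) = Q(√231, √219))

Obviously Q(γ) ⊆ Q(√231, √219), and [Q(√231, √219):Q] = 4 (since 231, 219 are distinct squarefree integers > 1 with 50589 not a perfect square). To show equality we compute the minimal polynomial of γ. From γ = √231 + √219: γ^2 = 231 + 2√(50589) + 219 = 450 + 2√(50589), so γ^2 - 450 = 2√(50589); squaring, (γ^2 - 450)^2 = 4·50589, i.e. γ^4 - 900γ^2 + 202500 - 202356 = 0, i.e. γ^4 - 900γ^2 + 144 = 0. So γ is a root of x^4 - 900x^2 + 144. This polynomial is irreducible over Q: it has no rational root (each ±√231 ± √219 is irrational), and any factorization into two quadratics over Q would force √(50589) ∈ Q (pairing opposite roots) or √231, √219 ∈ Q (other pairings), all impossible. Hence [Q(γ):Q] = 4 = [Q(√231, √219):Q], so Q(γ) = Q(√231, √219).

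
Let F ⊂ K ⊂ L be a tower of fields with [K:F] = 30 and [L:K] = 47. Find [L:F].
[L:F] = 1410

The tower law says that for any tower of field extensions F ⊂ K ⊂ L with finite degrees, [L:F] = [L:K] · [K:F]. Here this gives [L:F] = 47 · 30 = 1410.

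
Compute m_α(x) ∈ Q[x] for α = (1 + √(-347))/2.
m_α(x) = x^2 - x + 87

From 2α - 1 = √(-347), squaring gives (2α - 1)^2 = -347, i.e. 4α^2 - 4α + 1 = -347, so α^2 - α + (1 + 347)/4 = 0. Since -347 ≡ 1 (mod 4), (1 + 347)/4 = 87 ∈ Z. The polynomial x^2 - x + 87 has discriminant 1 - 4·(87) = -347, which is not a perfect square in Q (d = -347 is squarefree and ≠ 1), so x^2 - x + 87 is irreducible over Q. It is the minimal polynomial of α.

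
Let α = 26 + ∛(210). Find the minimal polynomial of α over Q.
m_α(x) = x^3 - 78x^2 + 2028x - 17786

Set β = α - 26 = ∛(210), so β^3 = 210. Then (α - 26)^3 - 210 = 0, i.e. α is a root of g(x) = (x - 26)^3 - 210 = x^3 - 78x^2 + 2028x - 17786. Since g(x) = h(x - 26) where h(x) = x^3 - 210, and h is irreducible over Q (because 210 is not a perfect cube, so h has no rational root, and a monic cubic with no rational root is irreducible), g is also irreducible (irreducibility is preserved under the substitution x → x - 26). Hence m_α(x) = x^3 - 78x^2 + 2028x - 17786.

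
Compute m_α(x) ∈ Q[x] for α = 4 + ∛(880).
m_α(x) = x^3 - 12x^2 + 48x - 944

Set β = α - 4 = ∛(880), so β^3 = 880. Then (α - 4)^3 - 880 = 0, i.e. α is a root of g(x) = (x - 4)^3 - 880 = x^3 - 12x^2 + 48x - 944. Since g(x) = h(x - 4) where h(x) = x^3 - 880, and h is irreducible over Q (because 880 is not a perfect cube, so h has no rational root, and a monic cubic with no rational root is irreducible), g is also irreducible (irreducibility is preserved under the substitution x → x - 4). Hence m_α(x) = x^3 - 12x^2 + 48x - 944.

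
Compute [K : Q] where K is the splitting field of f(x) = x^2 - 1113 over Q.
[K : Q] = 2

f(x) = x^2 - 1113 factors as (x - √1113)(x + √1113). The splitting field is K = Q(√1113). Since 1113 is squarefree and > 1, it is not a perfect square, so x^2 - 1113 is irreducible over Q and [Q(√1113) : Q] = 2. Hence [K : Q] = 2.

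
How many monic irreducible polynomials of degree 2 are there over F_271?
There are 36585 monic irreducible polynomials of degree 2 over F_271

Each element of F_{271^2} that lies in no proper subfield is a root of exactly one monic irreducible of degree 2 over F_271, and each such polynomial has 2 distinct roots in F_{271^2}. By Möbius inversion the count is N_271(2) = (1/2) Σ_{d|2} μ(2/d) · 271^d = (1/2)(μ(2)·271^1 + μ(1)·271^2) = 73170/2 = 36585.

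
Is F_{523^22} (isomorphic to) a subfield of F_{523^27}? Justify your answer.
No: F_{523^22} is not a subfield of F_{523^27}

F_{p^m} embeds in F_{p^n} iff m | n. Here 22 ∤ 27 (since 27 = 1·22 + 5 with remainder 5 ≠ 0), so F_{523^22} is not a subfield of F_{523^27}. Equivalently: if it were, the tower law would give 22 = [F_{523^22}:F_523] dividing [F_{523^27}:F_523] = 27, contradiction.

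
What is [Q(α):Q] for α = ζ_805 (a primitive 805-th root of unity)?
[Q(α):Q] = 528

The minimal polynomial of ζ_805 over Q is the 805-th cyclotomic polynomial Φ_805(x), which is irreducible over Q and has degree φ(805) = 528. Hence [Q(α):Q] = φ(805) = 528.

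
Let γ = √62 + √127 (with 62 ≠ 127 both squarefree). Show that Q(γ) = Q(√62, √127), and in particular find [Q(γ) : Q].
[Q(γ) : Q] = 4 (equivalently, Q(γ) = Q(√62, √127))

Obviously Q(γ) ⊆ Q(√62, √127), and [Q(√62, √127):Q] = 4 (since 62, 127 are distinct squarefree integers > 1 with 7874 not a perfect square). To show equality we compute the minimal polynomial of γ. From γ = √62 + √127: γ^2 = 62 + 2√(7874) + 127 = 189 + 2√(7874), so γ^2 - 189 = 2√(7874); squaring, (γ^2 - 189)^2 = 4·7874, i.e. γ^4 - 378γ^2 + 35721 - 31496 = 0, i.e. γ^4 - 378γ^2 + 4225 = 0. So γ is a root of x^4 - 378x^2 + 4225. This polynomial is irreducible over Q: it has no rational root (each ±√62 ± √127 is irrational), and any factorization into two quadratics over Q would force √(7874) ∈ Q (pairing opposite roots) or √62, √127 ∈ Q (other pairings), all impossible. Hence [Q(γ):Q] = 4 = [Q(√62, √127):Q], so Q(γ) = Q(√62, √127).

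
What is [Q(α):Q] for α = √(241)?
[Q(α):Q] = 2

[Q(α):Q] equals the degree of the minimal polynomial of α. Here α^2 = 241 and x^2 - 241 is irreducible (d = 241 is squarefree, ≠ 1, hence not a square), so deg(m_α) = 2. Thus [Q(α):Q] = 2.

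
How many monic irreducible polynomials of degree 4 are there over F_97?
There are 22129968 monic irreducible polynomials of degree 4 over F_97

Each element of F_{97^4} that lies in no proper subfield is a root of exactly one monic irreducible of degree 4 over F_97, and each such polynomial has 4 distinct roots in F_{97^4}. By Möbius inversion the count is N_97(4) = (1/4) Σ_{d|4} μ(4/d) · 97^d = (1/4)(μ(4)·97^1 + μ(2)·97^2 + μ(1)·97^4) = 88519872/4 = 22129968.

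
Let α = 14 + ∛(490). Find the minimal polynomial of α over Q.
m_α(x) = x^3 - 42x^2 + 588x - 3234

Set β = α - 14 = ∛(490), so β^3 = 490. Then (α - 14)^3 - 490 = 0, i.e. α is a root of g(x) = (x - 14)^3 - 490 = x^3 - 42x^2 + 588x - 3234. Since g(x) = h(x - 14) where h(x) = x^3 - 490, and h is irreducible over Q (because 490 is not a perfect cube, so h has no rational root, and a monic cubic with no rational root is irreducible), g is also irreducible (irreducibility is preserved under the substitution x → x - 14). Hence m_α(x) = x^3 - 42x^2 + 588x - 3234.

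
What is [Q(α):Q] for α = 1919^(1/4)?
[Q(α):Q] = 4

α is a root of x^4 - 1919. By Eisenstein's criterion at the prime p = 19 (which divides the constant term 1919 but p^2 = 361 does not, since 1919 is squarefree), x^4 - 1919 is irreducible over Q. Hence [Q(α):Q] = 4.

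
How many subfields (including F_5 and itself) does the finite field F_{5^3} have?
F_{5^3} has 2 subfields

The subfields of F_{p^n} are exactly the fields F_{p^d} for d | n (each is the fixed field of the unique index-d subgroup of Gal(F_{p^n}/F_p) ≅ Z/nZ). The divisors of n = 3 are {1, 3}, giving 2 subfields: F_{5^1}, F_{5^3}.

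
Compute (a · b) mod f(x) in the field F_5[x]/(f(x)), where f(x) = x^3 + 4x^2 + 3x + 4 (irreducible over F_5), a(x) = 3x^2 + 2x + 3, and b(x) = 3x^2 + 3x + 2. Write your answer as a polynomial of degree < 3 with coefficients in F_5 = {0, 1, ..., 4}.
a · b ≡ 3x^2 (mod f(x))

Multiply in F_5[x]: a(x)·b(x) = (3x^2 + 2x + 3)·(3x^2 + 3x + 2) = 4x^4 + x^2 + 3x + 1. This has degree ≥ 3, so divide by f(x) over F_5: 4x^4 + x^2 + 3x + 1 = (4x + 4)·(x^3 + 4x^2 + 3x + 4) + (3x^2). Hence a·b ≡ 3x^2 (mod f). (F_5[x]/(f) is a field with 5^3 = 125 elements since f is irreducible of degree 3.)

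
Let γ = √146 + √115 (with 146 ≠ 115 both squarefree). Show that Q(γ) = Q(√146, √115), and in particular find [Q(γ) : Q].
[Q(γ) : Q] = 4 (equivalently, Q(γ) = Q(√146, √115))

Obviously Q(γ) ⊆ Q(√146, √115), and [Q(√146, √115):Q] = 4 (since 146, 115 are distinct squarefree integers > 1 with 16790 not a perfect square). To show equality we compute the minimal polynomial of γ. From γ = √146 + √115: γ^2 = 146 + 2√(16790) + 115 = 261 + 2√(16790), so γ^2 - 261 = 2√(16790); squaring, (γ^2 - 261)^2 = 4·16790, i.e. γ^4 - 522γ^2 + 68121 - 67160 = 0, i.e. γ^4 - 522γ^2 + 961 = 0. So γ is a root of x^4 - 522x^2 + 961. This polynomial is irreducible over Q: it has no rational root (each ±√146 ± √115 is irrational), and any factorization into two quadratics over Q would force √(16790) ∈ Q (pairing opposite roots) or √146, √115 ∈ Q (other pairings), all impossible. Hence [Q(γ):Q] = 4 = [Q(√146, √115):Q], so Q(γ) = Q(√146, √115).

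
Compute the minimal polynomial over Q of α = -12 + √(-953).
m_α(x) = x^2 + 24x + 1097

From α + 12 = √(-953), squaring gives (α + 12)^2 = -953, i.e. α^2 + 24α + 144 = -953, so α^2 + 24α + 1097 = 0. The discriminant of x^2 + 24x + 1097 is (24)^2 - 4·(1097) = 576 - 4388 = -3812, and 4·(-953) is not a perfect square in Q since -953 is squarefree and ≠ 1. Hence x^2 + 24x + 1097 is irreducible over Q and is the minimal polynomial of α.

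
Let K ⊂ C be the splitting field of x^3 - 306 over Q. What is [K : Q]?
[K : Q] = 6

The roots of x^3 - 306 are ∛306, ω∛306, ω^2∛306 where ω = e^(2πi/3) is a primitive cube root of unity, so K = Q(∛306, ω). Now [Q(∛306):Q] = 3 (since 306 is not a perfect cube, x^3 - 306 is irreducible) and [Q(ω):Q] = 2. Both 2 and 3 divide [K:Q], and [K:Q] ≤ 3·2 = 6, so [K:Q] = 6. (Equivalently: Q(∛306) ⊂ R but ω ∉ R, so [K : Q(∛306)] = 2.)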